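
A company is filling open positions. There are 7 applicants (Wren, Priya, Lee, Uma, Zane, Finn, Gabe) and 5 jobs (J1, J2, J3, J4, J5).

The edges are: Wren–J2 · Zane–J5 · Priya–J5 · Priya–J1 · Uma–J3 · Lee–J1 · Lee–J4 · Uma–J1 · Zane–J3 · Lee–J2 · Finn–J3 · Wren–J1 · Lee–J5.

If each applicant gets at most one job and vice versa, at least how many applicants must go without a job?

One maximum matching: Wren–J2, Priya–J5, Lee–J4, Uma–J1, Zane–J3.
The set {Priya, Uma, Zane, Finn, Gabe} has only 3 neighbours ({J1, J3, J5}), so by Hall's theorem at most 5 of the 7 applicants can be matched.
That matches 5 of the 7, leaving 2 unmatched; no matching can do better.

2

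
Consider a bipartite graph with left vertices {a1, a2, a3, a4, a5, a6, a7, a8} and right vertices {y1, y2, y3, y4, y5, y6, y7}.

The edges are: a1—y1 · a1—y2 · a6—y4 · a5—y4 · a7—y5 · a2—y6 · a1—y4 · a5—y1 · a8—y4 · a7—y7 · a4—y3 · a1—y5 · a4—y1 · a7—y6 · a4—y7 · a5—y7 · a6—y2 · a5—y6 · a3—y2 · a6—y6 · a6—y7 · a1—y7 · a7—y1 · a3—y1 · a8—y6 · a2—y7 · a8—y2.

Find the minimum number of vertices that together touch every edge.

A maximum matching has 7 edges (e.g. a1–y5, a2–y6, a3–y1, a4–y3, a5–y4, a6–y2, a7–y7).
By König's theorem the minimum vertex cover has the same size. One such cover is {a4, y1, y2, y4, y5, y6, y7}.

7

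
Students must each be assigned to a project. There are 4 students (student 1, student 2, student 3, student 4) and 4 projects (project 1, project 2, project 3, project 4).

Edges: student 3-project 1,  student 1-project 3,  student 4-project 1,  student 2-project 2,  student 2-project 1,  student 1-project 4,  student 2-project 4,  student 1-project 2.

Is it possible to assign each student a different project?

The set {student 3, student 4} has only 1 neighbour ({project 1}), so by Hall's theorem at most 3 of the 4 students can be matched.
Hence no matching covers every student.

No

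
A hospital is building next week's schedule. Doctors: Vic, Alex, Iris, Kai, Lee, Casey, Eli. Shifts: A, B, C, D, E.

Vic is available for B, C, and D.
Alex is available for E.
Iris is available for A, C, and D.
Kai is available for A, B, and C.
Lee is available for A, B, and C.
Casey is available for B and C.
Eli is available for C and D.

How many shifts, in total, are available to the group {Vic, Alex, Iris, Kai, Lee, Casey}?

The union of neighbours of {Vic, Alex, Iris, Kai, Lee, Casey} is {A, B, C, D, E}, which has 5 elements.
Since |N(S)| = 5 < |S| = 6, Hall's condition fails for this subset.

5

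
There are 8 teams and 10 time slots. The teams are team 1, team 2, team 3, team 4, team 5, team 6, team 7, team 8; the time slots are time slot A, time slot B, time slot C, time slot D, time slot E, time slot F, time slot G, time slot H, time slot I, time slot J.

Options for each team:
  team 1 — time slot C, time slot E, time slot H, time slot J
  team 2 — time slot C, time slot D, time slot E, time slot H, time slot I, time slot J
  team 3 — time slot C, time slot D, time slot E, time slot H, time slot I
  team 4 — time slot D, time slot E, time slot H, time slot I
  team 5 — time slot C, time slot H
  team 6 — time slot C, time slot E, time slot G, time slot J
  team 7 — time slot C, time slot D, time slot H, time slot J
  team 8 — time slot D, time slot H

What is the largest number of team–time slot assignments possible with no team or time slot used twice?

7

For example, pair team 1–time slot E, team 2–time slot J, team 3–time slot D, team 4–time slot I, team 5–time slot C, team 6–time slot G, team 7–time slot H.
The set {team 1, team 2, team 3, team 4, team 5, team 7, team 8} has only 6 neighbours ({time slot C, time slot D, time slot E, time slot H, time slot I, time slot J}), so by Hall's theorem at most 7 of the 8 teams can be matched.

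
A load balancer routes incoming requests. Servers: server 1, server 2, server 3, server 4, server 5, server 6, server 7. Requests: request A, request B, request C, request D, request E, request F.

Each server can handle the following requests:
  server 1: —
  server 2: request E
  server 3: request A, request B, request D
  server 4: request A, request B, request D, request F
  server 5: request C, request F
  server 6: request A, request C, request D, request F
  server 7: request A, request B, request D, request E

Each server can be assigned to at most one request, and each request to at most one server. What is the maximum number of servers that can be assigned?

6

One maximum matching: server 2–request E, server 3–request B, server 4–request A, server 5–request C, server 6–request F, server 7–request D.
The set {server 1} has only 0 neighbours (∅), so by Hall's theorem at most 6 of the 7 servers can be matched.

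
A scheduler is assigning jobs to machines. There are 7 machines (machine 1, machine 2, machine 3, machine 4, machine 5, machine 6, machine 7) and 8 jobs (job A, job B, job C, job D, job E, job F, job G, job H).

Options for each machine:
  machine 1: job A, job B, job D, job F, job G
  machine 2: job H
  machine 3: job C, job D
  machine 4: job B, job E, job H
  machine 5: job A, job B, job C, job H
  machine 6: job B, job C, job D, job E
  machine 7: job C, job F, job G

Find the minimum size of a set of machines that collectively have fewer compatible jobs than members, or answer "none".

none

A matching saturating every machine exists, for instance machine 1→job F, machine 2→job H, machine 3→job D, machine 4→job B, machine 5→job A, machine 6→job E, machine 7→job G.
By Hall's marriage theorem, this means |N(S)| ≥ |S| for every subset S, so no violating subset exists.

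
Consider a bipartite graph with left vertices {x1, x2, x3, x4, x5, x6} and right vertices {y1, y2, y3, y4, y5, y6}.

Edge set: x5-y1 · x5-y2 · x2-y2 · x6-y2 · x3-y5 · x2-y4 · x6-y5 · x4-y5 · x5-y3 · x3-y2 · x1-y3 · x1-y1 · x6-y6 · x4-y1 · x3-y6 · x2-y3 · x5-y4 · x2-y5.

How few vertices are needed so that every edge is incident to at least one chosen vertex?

6

The 6 edges x1–y1, x2–y4, x3–y6, x4–y5, x5–y3, x6–y2 form a matching, so any vertex cover needs at least 6 vertices (one per matched edge).
Conversely {x1, x2, x3, x4, x5, x6} meets every edge and has exactly 6 vertices, so 6 is optimal.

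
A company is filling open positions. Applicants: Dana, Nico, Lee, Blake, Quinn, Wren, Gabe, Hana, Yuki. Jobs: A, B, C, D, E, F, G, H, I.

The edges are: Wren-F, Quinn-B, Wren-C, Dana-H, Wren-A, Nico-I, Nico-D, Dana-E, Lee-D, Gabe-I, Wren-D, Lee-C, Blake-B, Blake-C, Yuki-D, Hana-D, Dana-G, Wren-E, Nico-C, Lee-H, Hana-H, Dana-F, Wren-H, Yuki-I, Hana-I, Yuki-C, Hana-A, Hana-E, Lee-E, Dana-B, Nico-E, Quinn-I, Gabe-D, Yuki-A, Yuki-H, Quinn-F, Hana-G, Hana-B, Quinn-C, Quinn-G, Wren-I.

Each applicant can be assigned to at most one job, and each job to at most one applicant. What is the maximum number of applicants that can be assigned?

9

A valid assignment of size 9: Dana-G, Nico-D, Lee-C, Blake-B, Quinn-F, Wren-E, Gabe-I, Hana-H, Yuki-A.
All 9 applicants are matched, so no larger matching exists.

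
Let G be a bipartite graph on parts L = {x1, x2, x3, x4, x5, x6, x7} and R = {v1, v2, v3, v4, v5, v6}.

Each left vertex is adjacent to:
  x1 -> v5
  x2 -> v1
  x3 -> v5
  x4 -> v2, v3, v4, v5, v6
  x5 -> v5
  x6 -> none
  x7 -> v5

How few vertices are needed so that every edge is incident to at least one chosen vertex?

3

The 3 edges x1–v5, x2–v1, x4–v3 form a matching, so any vertex cover needs at least 3 vertices (one per matched edge).
Conversely {x2, x4, v5} meets every edge and has exactly 3 vertices, so 3 is optimal.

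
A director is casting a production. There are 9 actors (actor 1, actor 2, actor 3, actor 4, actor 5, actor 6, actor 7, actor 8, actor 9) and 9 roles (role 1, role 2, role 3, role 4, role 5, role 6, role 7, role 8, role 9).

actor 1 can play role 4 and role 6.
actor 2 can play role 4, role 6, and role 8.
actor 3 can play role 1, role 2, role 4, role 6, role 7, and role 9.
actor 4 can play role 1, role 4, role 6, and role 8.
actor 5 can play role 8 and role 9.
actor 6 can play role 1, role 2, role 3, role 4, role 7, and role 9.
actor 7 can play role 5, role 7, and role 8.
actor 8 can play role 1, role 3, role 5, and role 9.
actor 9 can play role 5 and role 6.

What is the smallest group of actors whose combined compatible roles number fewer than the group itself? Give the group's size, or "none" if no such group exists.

none

A matching saturating every actor exists, for instance actor 1→role 4, actor 2→role 6, actor 3→role 2, actor 4→role 1, actor 5→role 9, actor 6→role 7, actor 7→role 8, actor 8→role 3, actor 9→role 5.
By Hall's marriage theorem, this means |N(S)| ≥ |S| for every subset S, so no violating subset exists.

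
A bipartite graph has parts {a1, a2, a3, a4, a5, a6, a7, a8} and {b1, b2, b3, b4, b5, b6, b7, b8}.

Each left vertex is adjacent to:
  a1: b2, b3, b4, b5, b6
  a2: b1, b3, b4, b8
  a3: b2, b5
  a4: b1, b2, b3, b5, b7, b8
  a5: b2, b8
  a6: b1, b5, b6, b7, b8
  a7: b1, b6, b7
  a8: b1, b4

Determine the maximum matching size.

8

One maximum matching: a1→b5, a2→b3, a3→b2, a4→b1, a5→b8, a6→b7, a7→b6, a8→b4.
All 8 left vertices are matched, so no larger matching exists.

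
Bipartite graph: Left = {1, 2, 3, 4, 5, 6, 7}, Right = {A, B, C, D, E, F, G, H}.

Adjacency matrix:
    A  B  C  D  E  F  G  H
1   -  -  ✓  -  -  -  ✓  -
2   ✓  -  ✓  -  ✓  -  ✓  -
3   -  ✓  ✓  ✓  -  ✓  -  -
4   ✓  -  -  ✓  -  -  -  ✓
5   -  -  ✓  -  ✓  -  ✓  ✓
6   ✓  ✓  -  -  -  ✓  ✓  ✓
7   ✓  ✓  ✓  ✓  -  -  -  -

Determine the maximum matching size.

7

One maximum matching: 1–C, 2–E, 3–F, 4–D, 5–H, 6–G, 7–B.
This saturates every left vertex, so 7 is the maximum.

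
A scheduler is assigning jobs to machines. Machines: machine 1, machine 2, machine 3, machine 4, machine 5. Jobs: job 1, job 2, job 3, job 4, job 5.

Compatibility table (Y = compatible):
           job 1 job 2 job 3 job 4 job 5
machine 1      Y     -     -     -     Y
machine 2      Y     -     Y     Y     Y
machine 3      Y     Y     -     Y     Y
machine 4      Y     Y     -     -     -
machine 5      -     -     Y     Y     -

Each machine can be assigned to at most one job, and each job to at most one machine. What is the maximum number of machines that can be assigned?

5

For example, pair machine 1→job 5, machine 2→job 1, machine 3→job 4, machine 4→job 2, machine 5→job 3.
This saturates every machine, so 5 is the maximum.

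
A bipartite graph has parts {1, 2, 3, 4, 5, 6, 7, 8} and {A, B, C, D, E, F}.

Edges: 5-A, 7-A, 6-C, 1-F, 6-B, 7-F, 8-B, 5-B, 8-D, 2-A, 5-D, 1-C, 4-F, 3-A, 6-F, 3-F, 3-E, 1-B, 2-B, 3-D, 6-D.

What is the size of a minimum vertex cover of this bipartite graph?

6

The 6 edges 1–C, 2–A, 3–E, 4–F, 5–D, 6–B form a matching, so any vertex cover needs at least 6 vertices (one per matched edge).
Conversely {3, A, B, C, D, F} meets every edge and has exactly 6 vertices, so 6 is optimal.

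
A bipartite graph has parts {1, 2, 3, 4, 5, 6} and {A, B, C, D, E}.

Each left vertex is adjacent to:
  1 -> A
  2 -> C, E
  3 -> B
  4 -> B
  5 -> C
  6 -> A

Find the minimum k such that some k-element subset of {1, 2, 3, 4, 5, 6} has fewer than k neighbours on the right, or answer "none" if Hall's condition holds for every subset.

Take S = {1, 6}. Its neighbourhood is {A}, so |N(S)| = 1 < |S| = 2.
No single vertex violates Hall's condition since each has at least one neighbour, so 2 is the minimum.

2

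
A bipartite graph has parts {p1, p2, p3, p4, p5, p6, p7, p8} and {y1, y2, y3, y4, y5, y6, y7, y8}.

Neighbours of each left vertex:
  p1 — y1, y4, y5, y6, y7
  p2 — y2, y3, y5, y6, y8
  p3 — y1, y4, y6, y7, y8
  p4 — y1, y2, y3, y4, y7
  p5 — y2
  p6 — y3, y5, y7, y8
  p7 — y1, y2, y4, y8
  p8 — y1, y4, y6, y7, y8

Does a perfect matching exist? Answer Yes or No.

Yes

One maximum matching: p1–y6, p2–y8, p3–y1, p4–y3, p5–y2, p6–y5, p7–y4, p8–y7.
Every left vertex is matched, so this is a perfect matching.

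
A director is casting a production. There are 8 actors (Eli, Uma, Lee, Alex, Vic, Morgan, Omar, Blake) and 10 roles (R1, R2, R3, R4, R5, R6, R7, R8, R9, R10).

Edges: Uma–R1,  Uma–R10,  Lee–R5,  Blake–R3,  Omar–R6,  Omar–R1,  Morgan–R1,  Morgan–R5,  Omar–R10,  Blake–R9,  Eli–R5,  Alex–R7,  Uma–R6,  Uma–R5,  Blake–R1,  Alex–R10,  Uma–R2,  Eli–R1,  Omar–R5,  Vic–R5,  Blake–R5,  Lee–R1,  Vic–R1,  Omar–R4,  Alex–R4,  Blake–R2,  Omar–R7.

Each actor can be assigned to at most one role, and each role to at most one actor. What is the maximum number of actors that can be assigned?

One maximum matching: Eli→R1, Uma→R2, Lee→R5, Alex→R7, Omar→R6, Blake→R9.
The set {Eli, Lee, Vic, Morgan} has only 2 neighbours ({R1, R5}), so by Hall's theorem at most 6 of the 8 actors can be matched.

6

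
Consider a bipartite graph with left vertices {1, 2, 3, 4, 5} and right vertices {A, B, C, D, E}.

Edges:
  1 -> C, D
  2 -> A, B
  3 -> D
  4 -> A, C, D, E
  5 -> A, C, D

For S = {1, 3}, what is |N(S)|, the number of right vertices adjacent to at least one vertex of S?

2

The union of neighbours of {1, 3} is {C, D}, which has 2 elements.
Since |N(S)| = 2 ≥ |S| = 2, Hall's condition holds for this subset.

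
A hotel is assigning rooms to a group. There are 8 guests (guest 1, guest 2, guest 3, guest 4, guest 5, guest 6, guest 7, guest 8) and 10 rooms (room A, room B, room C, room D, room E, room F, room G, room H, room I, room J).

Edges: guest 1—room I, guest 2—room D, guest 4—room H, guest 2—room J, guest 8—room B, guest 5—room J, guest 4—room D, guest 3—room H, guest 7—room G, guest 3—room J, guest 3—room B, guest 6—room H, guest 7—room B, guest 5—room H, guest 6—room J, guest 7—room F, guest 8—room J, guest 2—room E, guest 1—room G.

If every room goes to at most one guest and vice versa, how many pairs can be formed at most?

7

A valid assignment of size 7: guest 1-room I, guest 2-room E, guest 3-room B, guest 4-room D, guest 5-room H, guest 6-room J, guest 7-room G.
The set {guest 3, guest 5, guest 6, guest 8} has only 3 neighbours ({room B, room H, room J}), so by Hall's theorem at most 7 of the 8 guests can be matched.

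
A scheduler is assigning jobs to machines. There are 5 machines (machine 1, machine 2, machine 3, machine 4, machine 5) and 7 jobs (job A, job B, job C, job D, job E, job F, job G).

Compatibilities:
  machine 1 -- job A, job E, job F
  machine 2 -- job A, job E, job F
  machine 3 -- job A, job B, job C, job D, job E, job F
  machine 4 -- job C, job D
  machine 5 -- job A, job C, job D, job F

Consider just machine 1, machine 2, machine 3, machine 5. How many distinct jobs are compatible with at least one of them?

The union of neighbours of {machine 1, machine 2, machine 3, machine 5} is {job A, job B, job C, job D, job E, job F}, which has 6 elements.
Since |N(S)| = 6 ≥ |S| = 4, Hall's condition holds for this subset.

6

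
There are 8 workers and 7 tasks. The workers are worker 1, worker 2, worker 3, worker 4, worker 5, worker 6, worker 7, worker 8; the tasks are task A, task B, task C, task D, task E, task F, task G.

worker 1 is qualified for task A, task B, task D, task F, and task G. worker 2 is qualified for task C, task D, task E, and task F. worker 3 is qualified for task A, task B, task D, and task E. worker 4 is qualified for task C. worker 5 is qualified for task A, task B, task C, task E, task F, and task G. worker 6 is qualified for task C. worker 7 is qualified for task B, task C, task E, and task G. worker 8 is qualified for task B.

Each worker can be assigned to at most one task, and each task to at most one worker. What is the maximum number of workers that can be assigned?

One maximum matching: worker 1-task A, worker 2-task F, worker 3-task D, worker 4-task C, worker 5-task G, worker 7-task E, worker 8-task B.
The set {worker 4, worker 6} has only 1 neighbour ({task C}), so by Hall's theorem at most 7 of the 8 workers can be matched.

7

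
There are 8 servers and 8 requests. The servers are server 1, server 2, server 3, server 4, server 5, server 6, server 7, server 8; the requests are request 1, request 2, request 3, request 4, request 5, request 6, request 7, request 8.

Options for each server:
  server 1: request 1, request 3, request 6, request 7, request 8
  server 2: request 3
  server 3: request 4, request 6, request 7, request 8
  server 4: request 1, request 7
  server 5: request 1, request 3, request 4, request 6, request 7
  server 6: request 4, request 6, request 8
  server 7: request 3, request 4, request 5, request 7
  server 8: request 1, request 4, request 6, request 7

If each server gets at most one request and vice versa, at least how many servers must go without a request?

One maximum matching: server 1–request 8, server 2–request 3, server 3–request 7, server 4–request 1, server 5–request 4, server 6–request 6, server 7–request 5.
The set {server 1, server 2, server 3, server 4, server 5, server 6, server 8} has only 6 neighbours ({request 1, request 3, request 4, request 6, request 7, request 8}), so by Hall's theorem at most 7 of the 8 servers can be matched.
That matches 7 of the 8, leaving 1 unmatched; no matching can do better.

1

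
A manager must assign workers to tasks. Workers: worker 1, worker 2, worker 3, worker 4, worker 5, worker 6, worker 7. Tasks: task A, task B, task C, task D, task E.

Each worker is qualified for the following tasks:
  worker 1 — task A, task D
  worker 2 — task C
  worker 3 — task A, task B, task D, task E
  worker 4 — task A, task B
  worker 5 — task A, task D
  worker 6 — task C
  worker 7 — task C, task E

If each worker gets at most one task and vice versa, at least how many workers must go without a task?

2

A valid assignment of size 5: worker 1-task A, worker 2-task C, worker 3-task E, worker 4-task B, worker 5-task D.
The set {worker 1, worker 2, worker 3, worker 4, worker 5, worker 6, worker 7} has only 5 neighbours ({task A, task B, task C, task D, task E}), so by Hall's theorem at most 5 of the 7 workers can be matched.
That matches 5 of the 7, leaving 2 unmatched; no matching can do better.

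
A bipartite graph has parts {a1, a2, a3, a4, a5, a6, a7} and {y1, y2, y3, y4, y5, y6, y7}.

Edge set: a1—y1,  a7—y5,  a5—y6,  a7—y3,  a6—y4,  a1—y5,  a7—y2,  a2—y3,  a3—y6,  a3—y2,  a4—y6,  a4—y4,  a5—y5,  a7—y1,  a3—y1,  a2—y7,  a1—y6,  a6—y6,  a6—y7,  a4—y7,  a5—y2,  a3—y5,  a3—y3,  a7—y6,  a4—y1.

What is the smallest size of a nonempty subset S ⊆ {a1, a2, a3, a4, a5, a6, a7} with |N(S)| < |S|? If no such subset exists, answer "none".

none

A matching saturating every left vertex exists, for instance a1→y1, a2→y3, a3→y2, a4→y7, a5→y5, a6→y4, a7→y6.
By Hall's marriage theorem, this means |N(S)| ≥ |S| for every subset S, so no violating subset exists.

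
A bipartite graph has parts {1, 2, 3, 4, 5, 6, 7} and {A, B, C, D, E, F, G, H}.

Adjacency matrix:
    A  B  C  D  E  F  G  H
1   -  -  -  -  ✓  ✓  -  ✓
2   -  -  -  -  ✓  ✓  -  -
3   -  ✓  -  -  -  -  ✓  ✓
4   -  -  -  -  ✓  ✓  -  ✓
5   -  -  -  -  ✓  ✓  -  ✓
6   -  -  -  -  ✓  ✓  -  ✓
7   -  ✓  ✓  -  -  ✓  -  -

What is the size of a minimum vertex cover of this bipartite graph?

{3, 7, E, F, H} is a vertex cover of size 5: every edge has an endpoint in this set.
No smaller cover exists because 1–E, 2–F, 3–G, 4–H, 7–B is a matching of size 5, and a cover must include an endpoint of each of these disjoint edges (König's theorem).

5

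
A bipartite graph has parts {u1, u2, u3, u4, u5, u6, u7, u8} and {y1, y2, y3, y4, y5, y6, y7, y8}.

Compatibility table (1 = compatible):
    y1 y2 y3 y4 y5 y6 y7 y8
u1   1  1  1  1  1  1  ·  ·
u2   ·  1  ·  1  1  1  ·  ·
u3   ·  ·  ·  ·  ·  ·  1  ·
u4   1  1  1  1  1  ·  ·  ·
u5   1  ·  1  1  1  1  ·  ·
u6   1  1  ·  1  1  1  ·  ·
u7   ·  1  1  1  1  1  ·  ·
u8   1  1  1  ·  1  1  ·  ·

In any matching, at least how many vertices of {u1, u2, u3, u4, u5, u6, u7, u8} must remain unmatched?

1

For example, pair u1-y2, u2-y5, u3-y7, u4-y3, u5-y1, u6-y4, u7-y6.
The set {u1, u2, u4, u5, u6, u7, u8} has only 6 neighbours ({y1, y2, y3, y4, y5, y6}), so by Hall's theorem at most 7 of the 8 left vertices can be matched.
That matches 7 of the 8, leaving 1 unmatched; no matching can do better.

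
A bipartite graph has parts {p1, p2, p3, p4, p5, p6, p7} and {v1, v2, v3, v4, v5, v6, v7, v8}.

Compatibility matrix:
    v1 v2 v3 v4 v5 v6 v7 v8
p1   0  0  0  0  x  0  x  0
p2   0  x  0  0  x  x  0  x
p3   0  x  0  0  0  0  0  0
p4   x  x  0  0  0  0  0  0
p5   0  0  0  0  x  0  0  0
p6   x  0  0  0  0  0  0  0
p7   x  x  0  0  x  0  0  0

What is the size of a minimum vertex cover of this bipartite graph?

The 5 edges p1–v7, p2–v8, p3–v2, p4–v1, p5–v5 form a matching, so any vertex cover needs at least 5 vertices (one per matched edge).
Conversely {p1, p2, v1, v2, v5} meets every edge and has exactly 5 vertices, so 5 is optimal.

5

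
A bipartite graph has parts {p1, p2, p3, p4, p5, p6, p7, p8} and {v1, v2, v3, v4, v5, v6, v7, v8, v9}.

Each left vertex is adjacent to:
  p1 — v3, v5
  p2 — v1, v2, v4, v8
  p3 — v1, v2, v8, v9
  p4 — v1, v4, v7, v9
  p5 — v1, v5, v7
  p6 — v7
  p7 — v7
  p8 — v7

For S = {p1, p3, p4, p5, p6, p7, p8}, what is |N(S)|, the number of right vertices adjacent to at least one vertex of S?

The union of neighbours of {p1, p3, p4, p5, p6, p7, p8} is {v1, v2, v3, v4, v5, v7, v8, v9}, which has 8 elements.
Since |N(S)| = 8 ≥ |S| = 7, Hall's condition holds for this subset.

8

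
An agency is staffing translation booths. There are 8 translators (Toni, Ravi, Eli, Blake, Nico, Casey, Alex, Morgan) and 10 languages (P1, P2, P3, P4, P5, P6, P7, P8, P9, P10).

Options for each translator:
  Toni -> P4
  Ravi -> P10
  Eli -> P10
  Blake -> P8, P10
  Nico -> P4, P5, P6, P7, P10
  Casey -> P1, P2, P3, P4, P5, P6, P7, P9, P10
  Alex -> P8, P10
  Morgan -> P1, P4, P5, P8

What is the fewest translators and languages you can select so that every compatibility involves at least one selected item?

6

A maximum matching has 6 edges (e.g. Toni–P4, Ravi–P10, Blake–P8, Nico–P7, Casey–P3, Morgan–P1).
By König's theorem the minimum vertex cover has the same size. One such cover is {Toni, Nico, Casey, Morgan, P8, P10}.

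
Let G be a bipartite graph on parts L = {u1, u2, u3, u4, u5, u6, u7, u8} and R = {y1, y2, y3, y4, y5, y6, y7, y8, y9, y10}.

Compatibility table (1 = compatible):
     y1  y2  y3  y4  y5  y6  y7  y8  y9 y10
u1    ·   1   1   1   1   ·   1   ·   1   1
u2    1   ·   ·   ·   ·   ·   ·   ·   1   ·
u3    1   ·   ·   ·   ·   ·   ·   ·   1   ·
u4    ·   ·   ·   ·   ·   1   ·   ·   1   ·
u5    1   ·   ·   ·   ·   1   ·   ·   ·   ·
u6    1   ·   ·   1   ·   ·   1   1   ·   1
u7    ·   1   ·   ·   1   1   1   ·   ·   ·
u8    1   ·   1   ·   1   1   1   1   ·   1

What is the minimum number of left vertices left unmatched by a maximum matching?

One maximum matching: u1→y4, u2→y9, u3→y1, u4→y6, u6→y10, u7→y2, u8→y7.
The set {u2, u3, u4, u5} has only 3 neighbours ({y1, y6, y9}), so by Hall's theorem at most 7 of the 8 left vertices can be matched.
That matches 7 of the 8, leaving 1 unmatched; no matching can do better.

1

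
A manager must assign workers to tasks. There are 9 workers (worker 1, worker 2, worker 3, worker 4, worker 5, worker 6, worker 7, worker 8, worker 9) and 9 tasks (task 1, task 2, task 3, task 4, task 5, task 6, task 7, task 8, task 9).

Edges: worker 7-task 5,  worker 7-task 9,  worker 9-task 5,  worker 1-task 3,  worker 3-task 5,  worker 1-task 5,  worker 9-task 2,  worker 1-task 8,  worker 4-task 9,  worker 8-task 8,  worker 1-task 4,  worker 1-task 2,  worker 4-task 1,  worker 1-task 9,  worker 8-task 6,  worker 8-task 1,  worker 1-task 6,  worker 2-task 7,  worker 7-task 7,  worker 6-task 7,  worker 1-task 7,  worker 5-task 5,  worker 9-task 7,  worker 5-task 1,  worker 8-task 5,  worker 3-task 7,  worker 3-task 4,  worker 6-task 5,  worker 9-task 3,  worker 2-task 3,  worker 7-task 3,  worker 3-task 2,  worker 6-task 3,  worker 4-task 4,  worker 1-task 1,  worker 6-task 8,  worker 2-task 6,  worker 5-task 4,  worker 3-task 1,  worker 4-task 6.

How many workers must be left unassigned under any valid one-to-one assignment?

0

A valid assignment of size 9: worker 1-task 4, worker 2-task 7, worker 3-task 1, worker 4-task 6, worker 5-task 5, worker 6-task 3, worker 7-task 9, worker 8-task 8, worker 9-task 2.
All 9 workers are matched, so no larger matching exists.
That matches 9 of the 9, leaving 0 unmatched; no matching can do better.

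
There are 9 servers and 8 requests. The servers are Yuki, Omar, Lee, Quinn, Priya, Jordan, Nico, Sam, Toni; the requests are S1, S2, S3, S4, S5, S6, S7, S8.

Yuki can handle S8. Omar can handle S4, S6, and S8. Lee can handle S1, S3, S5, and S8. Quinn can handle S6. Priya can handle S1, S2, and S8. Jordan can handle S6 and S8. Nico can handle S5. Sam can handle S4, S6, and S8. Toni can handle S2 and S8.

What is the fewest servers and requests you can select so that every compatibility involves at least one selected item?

7

A maximum matching has 7 edges (e.g. Yuki–S8, Omar–S4, Lee–S3, Quinn–S6, Priya–S1, Nico–S5, Toni–S2).
By König's theorem the minimum vertex cover has the same size. One such cover is {Lee, Priya, Nico, Toni, S4, S6, S8}.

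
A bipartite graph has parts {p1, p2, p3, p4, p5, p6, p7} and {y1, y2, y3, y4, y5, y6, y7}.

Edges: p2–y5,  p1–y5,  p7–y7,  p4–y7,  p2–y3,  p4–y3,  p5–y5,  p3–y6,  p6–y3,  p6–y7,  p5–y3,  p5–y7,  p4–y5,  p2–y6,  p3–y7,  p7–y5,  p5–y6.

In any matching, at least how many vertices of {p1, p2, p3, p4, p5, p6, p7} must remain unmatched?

One maximum matching: p1→y5, p2→y6, p3→y7, p4→y3.
The set {p1, p2, p3, p4, p5, p6, p7} has only 4 neighbours ({y3, y5, y6, y7}), so by Hall's theorem at most 4 of the 7 left vertices can be matched.
That matches 4 of the 7, leaving 3 unmatched; no matching can do better.

3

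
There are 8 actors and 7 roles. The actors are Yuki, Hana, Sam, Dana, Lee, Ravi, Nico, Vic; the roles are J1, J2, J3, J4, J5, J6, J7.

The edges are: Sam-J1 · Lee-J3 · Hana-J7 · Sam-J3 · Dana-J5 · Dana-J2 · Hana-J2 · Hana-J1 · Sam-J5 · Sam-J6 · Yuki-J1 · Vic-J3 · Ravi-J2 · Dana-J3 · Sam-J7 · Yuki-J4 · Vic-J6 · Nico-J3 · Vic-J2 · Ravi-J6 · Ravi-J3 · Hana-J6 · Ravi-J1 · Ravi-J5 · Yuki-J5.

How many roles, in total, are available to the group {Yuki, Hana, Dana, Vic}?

7

The union of neighbours of {Yuki, Hana, Dana, Vic} is {J1, J2, J3, J4, J5, J6, J7}, which has 7 elements.
Since |N(S)| = 7 ≥ |S| = 4, Hall's condition holds for this subset.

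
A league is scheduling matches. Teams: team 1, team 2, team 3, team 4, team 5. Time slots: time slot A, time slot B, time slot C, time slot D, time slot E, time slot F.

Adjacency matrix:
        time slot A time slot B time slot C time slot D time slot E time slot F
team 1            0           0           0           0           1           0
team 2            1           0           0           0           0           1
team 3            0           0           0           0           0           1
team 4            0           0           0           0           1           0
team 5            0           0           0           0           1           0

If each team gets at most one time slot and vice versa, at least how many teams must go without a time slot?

For example, pair team 1–time slot E, team 2–time slot A, team 3–time slot F.
The set {team 1, team 4, team 5} has only 1 neighbour ({time slot E}), so by Hall's theorem at most 3 of the 5 teams can be matched.
That matches 3 of the 5, leaving 2 unmatched; no matching can do better.

2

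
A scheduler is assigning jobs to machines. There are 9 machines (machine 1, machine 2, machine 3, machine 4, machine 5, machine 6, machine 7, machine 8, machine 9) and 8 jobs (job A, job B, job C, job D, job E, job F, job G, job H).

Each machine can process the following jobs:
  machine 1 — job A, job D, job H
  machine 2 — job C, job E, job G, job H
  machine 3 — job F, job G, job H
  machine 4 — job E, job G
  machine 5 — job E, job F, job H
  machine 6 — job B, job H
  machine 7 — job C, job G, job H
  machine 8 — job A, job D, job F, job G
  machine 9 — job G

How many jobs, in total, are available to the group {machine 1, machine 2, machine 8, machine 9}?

7

The union of neighbours of {machine 1, machine 2, machine 8, machine 9} is {job A, job C, job D, job E, job F, job G, job H}, which has 7 elements.
Since |N(S)| = 7 ≥ |S| = 4, Hall's condition holds for this subset.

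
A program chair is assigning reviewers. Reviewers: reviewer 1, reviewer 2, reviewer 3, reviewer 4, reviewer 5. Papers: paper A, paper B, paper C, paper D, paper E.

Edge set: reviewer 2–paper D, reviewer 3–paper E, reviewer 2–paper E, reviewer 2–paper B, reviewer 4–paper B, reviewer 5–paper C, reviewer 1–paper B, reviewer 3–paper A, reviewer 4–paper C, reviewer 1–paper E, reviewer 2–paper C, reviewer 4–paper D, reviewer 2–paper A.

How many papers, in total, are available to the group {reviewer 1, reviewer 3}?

3

The union of neighbours of {reviewer 1, reviewer 3} is {paper A, paper B, paper E}, which has 3 elements.
Since |N(S)| = 3 ≥ |S| = 2, Hall's condition holds for this subset.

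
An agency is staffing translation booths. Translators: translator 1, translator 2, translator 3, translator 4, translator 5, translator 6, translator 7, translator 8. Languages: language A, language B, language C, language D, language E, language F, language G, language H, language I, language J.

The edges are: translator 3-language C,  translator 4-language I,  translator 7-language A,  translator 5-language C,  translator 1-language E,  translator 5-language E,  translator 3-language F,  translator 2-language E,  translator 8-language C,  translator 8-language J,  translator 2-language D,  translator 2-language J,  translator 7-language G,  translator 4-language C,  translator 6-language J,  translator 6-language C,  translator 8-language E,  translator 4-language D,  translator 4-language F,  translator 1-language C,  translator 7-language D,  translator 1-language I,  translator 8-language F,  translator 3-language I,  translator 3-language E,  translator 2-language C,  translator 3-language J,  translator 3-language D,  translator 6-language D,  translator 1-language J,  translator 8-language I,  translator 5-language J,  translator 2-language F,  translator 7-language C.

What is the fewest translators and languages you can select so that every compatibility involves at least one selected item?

7

A maximum matching has 7 edges (e.g. translator 1–language I, translator 2–language C, translator 3–language F, translator 4–language D, translator 5–language E, translator 6–language J, translator 7–language A).
By König's theorem the minimum vertex cover has the same size. One such cover is {translator 7, language C, language D, language E, language F, language I, language J}.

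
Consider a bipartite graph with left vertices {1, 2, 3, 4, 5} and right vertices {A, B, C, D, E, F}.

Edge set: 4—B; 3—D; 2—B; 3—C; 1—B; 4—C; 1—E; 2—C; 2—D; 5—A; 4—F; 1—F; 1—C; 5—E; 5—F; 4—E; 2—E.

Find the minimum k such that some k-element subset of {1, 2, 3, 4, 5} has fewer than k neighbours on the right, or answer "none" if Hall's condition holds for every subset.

A matching saturating every left vertex exists, for instance 1→F, 2→B, 3→D, 4→C, 5→E.
By Hall's marriage theorem, this means |N(S)| ≥ |S| for every subset S, so no violating subset exists.

none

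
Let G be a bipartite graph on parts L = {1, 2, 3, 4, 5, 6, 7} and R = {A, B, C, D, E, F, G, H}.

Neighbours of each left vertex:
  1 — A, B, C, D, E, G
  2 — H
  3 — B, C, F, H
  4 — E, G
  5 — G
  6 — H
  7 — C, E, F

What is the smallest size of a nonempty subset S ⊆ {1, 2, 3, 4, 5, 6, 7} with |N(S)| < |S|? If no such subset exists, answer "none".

Take S = {2, 6}. Its neighbourhood is {H}, so |N(S)| = 1 < |S| = 2.
No single vertex violates Hall's condition since each has at least one neighbour, so 2 is the minimum.

2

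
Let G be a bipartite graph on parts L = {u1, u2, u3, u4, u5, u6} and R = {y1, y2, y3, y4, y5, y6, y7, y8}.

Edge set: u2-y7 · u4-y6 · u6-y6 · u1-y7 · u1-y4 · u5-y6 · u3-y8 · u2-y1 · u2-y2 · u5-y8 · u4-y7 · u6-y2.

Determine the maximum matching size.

6

For example, pair u1-y4, u2-y1, u3-y8, u4-y7, u5-y6, u6-y2.
This saturates every left vertex, so 6 is the maximum.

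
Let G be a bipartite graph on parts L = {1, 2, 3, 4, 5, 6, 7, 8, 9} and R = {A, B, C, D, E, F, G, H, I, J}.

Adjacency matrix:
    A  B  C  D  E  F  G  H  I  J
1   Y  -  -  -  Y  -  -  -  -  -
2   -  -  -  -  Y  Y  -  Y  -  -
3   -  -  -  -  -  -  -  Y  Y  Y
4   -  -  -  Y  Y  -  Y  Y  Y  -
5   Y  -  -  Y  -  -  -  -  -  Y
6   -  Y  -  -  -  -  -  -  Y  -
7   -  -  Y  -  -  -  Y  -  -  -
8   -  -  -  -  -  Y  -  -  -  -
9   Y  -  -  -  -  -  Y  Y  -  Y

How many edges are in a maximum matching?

9

For example, pair 1→A, 2→E, 3→H, 4→G, 5→D, 6→B, 7→C, 8→F, 9→J.
This saturates every left vertex, so 9 is the maximum.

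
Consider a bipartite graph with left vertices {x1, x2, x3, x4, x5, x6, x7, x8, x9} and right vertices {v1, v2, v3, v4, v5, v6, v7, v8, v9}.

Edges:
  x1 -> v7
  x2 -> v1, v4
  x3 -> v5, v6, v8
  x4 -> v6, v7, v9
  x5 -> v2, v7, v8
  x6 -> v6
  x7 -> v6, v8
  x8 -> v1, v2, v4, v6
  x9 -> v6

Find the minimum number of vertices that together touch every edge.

8

{x1, x2, x3, x4, x5, x7, x8, v6} is a vertex cover of size 8: every edge has an endpoint in this set.
No smaller cover exists because x1–v7, x2–v4, x3–v5, x4–v9, x5–v2, x6–v6, x7–v8, x8–v1 is a matching of size 8, and a cover must include an endpoint of each of these disjoint edges (König's theorem).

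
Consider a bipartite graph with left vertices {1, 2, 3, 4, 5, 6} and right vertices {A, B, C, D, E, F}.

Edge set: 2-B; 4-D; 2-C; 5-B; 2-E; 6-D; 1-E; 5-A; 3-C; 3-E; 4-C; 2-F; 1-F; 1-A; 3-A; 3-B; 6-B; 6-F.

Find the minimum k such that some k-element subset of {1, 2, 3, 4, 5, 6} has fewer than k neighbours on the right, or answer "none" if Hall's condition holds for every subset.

none

A matching saturating every left vertex exists, for instance 1→F, 2→C, 3→E, 4→D, 5→A, 6→B.
By Hall's marriage theorem, this means |N(S)| ≥ |S| for every subset S, so no violating subset exists.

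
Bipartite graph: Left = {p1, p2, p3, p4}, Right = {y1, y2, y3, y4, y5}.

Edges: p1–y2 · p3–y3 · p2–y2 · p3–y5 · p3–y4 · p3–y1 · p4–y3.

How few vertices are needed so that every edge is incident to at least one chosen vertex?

The 3 edges p1–y2, p3–y1, p4–y3 form a matching, so any vertex cover needs at least 3 vertices (one per matched edge).
Conversely {p3, p4, y2} meets every edge and has exactly 3 vertices, so 3 is optimal.

3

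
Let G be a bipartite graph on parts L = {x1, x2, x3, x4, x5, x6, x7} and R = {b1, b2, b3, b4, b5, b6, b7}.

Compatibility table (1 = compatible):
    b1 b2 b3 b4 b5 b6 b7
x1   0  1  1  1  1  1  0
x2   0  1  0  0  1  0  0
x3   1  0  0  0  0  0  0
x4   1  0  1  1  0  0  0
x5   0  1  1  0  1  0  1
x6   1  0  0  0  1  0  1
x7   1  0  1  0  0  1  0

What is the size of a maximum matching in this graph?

7

For example, pair x1→b6, x2→b2, x3→b1, x4→b4, x5→b7, x6→b5, x7→b3.
All 7 left vertices are matched, so no larger matching exists.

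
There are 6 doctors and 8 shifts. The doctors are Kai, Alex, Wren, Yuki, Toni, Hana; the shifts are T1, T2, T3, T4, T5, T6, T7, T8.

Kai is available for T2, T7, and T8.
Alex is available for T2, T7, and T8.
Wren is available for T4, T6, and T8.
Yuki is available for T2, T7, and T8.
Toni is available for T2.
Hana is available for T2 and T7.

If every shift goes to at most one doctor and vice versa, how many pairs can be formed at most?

4

For example, pair Kai-T2, Alex-T7, Wren-T6, Yuki-T8.
The set {Kai, Alex, Yuki, Toni, Hana} has only 3 neighbours ({T2, T7, T8}), so by Hall's theorem at most 4 of the 6 doctors can be matched.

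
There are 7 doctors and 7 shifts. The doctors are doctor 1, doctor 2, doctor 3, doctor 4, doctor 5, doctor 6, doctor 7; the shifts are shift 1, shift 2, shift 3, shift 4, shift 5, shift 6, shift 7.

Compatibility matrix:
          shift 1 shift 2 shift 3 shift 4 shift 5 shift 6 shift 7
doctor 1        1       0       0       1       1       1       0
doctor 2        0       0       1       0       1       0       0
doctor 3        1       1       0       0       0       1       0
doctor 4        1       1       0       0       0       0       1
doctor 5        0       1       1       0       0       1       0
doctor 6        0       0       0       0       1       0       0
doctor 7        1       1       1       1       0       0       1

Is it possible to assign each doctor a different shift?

One maximum matching: doctor 1–shift 4, doctor 2–shift 3, doctor 3–shift 1, doctor 4–shift 2, doctor 5–shift 6, doctor 6–shift 5, doctor 7–shift 7.
All 7 doctors are covered.

Yes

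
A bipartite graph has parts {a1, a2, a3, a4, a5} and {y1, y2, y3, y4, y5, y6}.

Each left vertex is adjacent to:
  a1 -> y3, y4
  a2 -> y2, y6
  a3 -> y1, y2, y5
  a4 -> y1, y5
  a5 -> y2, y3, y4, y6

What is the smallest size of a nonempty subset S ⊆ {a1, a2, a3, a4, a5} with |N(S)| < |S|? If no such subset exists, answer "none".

none

A matching saturating every left vertex exists, for instance a1→y4, a2→y6, a3→y2, a4→y1, a5→y3.
By Hall's marriage theorem, this means |N(S)| ≥ |S| for every subset S, so no violating subset exists.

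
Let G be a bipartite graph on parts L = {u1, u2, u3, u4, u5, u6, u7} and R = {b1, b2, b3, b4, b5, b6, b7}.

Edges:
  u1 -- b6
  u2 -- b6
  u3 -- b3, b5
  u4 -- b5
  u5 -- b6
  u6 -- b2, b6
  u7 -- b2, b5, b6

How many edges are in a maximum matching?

A valid assignment of size 4: u1–b6, u3–b3, u4–b5, u6–b2.
The set {u1, u2, u4, u5, u6, u7} has only 3 neighbours ({b2, b5, b6}), so by Hall's theorem at most 4 of the 7 left vertices can be matched.

4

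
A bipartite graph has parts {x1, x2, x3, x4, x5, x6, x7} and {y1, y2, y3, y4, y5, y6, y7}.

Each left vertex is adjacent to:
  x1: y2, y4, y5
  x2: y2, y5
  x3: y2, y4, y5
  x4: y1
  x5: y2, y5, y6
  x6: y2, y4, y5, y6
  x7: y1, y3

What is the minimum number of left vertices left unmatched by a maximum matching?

1

A valid assignment of size 6: x1→y4, x2→y5, x3→y2, x4→y1, x5→y6, x7→y3.
The set {x1, x2, x3, x5, x6} has only 4 neighbours ({y2, y4, y5, y6}), so by Hall's theorem at most 6 of the 7 left vertices can be matched.
That matches 6 of the 7, leaving 1 unmatched; no matching can do better.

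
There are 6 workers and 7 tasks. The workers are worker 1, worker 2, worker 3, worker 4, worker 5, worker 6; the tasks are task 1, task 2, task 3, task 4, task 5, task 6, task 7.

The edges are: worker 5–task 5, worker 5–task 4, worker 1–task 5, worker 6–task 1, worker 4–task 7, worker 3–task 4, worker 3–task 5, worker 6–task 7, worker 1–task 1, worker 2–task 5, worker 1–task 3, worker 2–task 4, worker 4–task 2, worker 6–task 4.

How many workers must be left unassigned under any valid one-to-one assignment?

1

A valid assignment of size 5: worker 1→task 1, worker 2→task 4, worker 3→task 5, worker 4→task 2, worker 6→task 7.
The set {worker 2, worker 3, worker 5} has only 2 neighbours ({task 4, task 5}), so by Hall's theorem at most 5 of the 6 workers can be matched.
That matches 5 of the 6, leaving 1 unmatched; no matching can do better.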